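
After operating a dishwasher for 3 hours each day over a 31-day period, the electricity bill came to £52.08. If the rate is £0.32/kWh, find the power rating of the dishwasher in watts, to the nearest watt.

Energy = £52.08 ÷ £0.32/kWh = 162.75 kWh
Runtime = 3 h/day × 31 days = 93 h
Power = 162.75 kWh ÷ 93 h = 1.75 kW = 1750 W

1750 W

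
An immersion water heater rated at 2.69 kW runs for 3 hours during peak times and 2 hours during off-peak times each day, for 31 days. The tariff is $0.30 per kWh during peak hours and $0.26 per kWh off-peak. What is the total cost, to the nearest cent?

Peak energy = 2.69 kW × 3 h × 31 = 250.17 kWh
Off-peak energy = 2.69 kW × 2 h × 31 = 166.78 kWh
Cost = 250.17 × $0.30 + 166.78 × $0.26 = $75.051 + $43.3628 = $118.41

$118.41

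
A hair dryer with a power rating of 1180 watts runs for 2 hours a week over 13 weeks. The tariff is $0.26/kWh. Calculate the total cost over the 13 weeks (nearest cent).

Runtime = 2 h/week × 13 weeks = 26 h
Energy = 1.18 kW × 26 h = 30.68 kWh
Cost = 30.68 kWh × $0.26/kWh = $7.98

$7.98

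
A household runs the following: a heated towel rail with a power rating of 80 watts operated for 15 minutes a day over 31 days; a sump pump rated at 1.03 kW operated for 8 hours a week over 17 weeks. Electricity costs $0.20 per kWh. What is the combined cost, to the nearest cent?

$28.14

heated towel rail: Runtime = 15 min × 31 = 465 min = 7.75 h
heated towel rail: 0.08 kW × 7.75 h = 0.62 kWh
sump pump: Runtime = 8 h/week × 17 weeks = 136 h
sump pump: 1.03 kW × 136 h = 140.08 kWh
Total energy = 140.7 kWh
Cost = 140.7 × $0.20 = $28.14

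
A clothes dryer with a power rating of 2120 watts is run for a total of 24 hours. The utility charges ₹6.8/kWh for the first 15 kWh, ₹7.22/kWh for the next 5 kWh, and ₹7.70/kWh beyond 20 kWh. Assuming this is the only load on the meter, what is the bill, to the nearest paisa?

₹375.88

Energy = 2.12 kW × 24 h = 50.88 kWh
Tier 1 (0–15 kWh): 15 × ₹6.8 = ₹102
Tier 2 (15–20 kWh): 5 × ₹7.22 = ₹36.1
Above 20 kWh: 30.88 × ₹7.70 = ₹237.776
Bill = ₹375.88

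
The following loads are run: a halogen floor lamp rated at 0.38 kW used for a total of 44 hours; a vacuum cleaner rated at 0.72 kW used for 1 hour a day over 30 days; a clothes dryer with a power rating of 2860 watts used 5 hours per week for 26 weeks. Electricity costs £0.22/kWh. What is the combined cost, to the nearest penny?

halogen floor lamp: 0.38 kW × 44 h = 16.72 kWh
vacuum cleaner: Runtime = 1 h/day × 30 days = 30 h
vacuum cleaner: 0.72 kW × 30 h = 21.6 kWh
clothes dryer: Runtime = 5 h/week × 26 weeks = 130 h
clothes dryer: 2.86 kW × 130 h = 371.8 kWh
Total energy = 410.12 kWh
Cost = 410.12 × £0.22 = £90.23

£90.23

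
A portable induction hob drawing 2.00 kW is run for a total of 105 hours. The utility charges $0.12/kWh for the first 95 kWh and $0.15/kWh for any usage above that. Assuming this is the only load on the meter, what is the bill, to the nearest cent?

$28.65

Energy = 2 kW × 105 h = 210 kWh
Tier 1 (0–95 kWh): 95 × $0.12 = $11.4
Above 95 kWh: 115 × $0.15 = $17.25
Bill = $28.65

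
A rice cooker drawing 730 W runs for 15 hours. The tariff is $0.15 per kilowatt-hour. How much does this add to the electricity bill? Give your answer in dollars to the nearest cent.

Energy = 0.73 kW × 15 h = 10.95 kWh
Cost = 10.95 kWh × $0.15/kWh = $1.64

$1.64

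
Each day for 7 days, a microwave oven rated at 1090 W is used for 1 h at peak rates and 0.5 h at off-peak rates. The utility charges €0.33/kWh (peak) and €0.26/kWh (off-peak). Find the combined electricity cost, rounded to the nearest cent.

Peak energy = 1.09 kW × 1 h × 7 = 7.63 kWh
Off-peak energy = 1.09 kW × 0.5 h × 7 = 3.815 kWh
Cost = 7.63 × €0.33 + 3.815 × €0.26 = €2.5179 + €0.9919 = €3.51

€3.51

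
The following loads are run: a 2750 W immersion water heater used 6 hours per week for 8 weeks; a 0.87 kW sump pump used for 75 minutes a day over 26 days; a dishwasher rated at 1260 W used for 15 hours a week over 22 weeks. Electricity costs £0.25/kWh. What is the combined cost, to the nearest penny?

immersion water heater: Runtime = 6 h/week × 8 weeks = 48 h
immersion water heater: 2.75 kW × 48 h = 132 kWh
sump pump: Runtime = 75 min × 26 = 1950 min = 32.5 h
sump pump: 0.87 kW × 32.5 h = 28.275 kWh
dishwasher: Runtime = 15 h/week × 22 weeks = 330 h
dishwasher: 1.26 kW × 330 h = 415.8 kWh
Total energy = 576.075 kWh
Cost = 576.075 × £0.25 = £144.02

£144.02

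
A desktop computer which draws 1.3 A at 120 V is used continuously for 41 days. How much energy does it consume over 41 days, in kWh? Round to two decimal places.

153.50 kWh

Power = 1.3 A × 120 V = 156 W = 0.156 kW
Runtime = 24 h × 41 = 984 h
Energy = 0.156 kW × 984 h = 153.504 kWh ≈ 153.50 kWh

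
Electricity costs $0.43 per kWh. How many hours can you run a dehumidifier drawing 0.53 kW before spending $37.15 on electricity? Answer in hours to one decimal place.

163.0 h

Energy available = $37.15 ÷ $0.43/kWh = 86.3953 kWh
Hours = 86.3953 kWh ÷ 0.53 kW = 163.0 h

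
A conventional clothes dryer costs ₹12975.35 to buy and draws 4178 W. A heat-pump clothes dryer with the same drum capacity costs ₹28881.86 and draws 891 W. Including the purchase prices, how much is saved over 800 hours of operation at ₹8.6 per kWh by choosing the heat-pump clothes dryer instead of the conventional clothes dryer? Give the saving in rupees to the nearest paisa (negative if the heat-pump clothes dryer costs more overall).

conventional clothes dryer: ₹12975.35 + (4178/1000) kW × 800 h × ₹8.6 = ₹12975.35 + ₹28744.64 = ₹41719.99
heat-pump clothes dryer: ₹28881.86 + (891/1000) kW × 800 h × ₹8.6 = ₹28881.86 + ₹6130.08 = ₹35011.94
Saving = ₹41719.99 − ₹35011.94 = ₹6708.05

₹6708.05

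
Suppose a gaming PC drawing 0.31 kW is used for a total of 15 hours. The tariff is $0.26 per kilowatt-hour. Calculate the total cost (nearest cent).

Energy = 0.31 kW × 15 h = 4.65 kWh
Cost = 4.65 kWh × $0.26/kWh = $1.21

$1.21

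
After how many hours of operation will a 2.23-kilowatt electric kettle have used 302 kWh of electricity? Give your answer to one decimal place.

Hours = 302 kWh ÷ 2.23 kW = 135.4 h

135.4 h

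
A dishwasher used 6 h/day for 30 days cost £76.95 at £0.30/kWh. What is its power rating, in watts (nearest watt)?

Energy = £76.95 ÷ £0.30/kWh = 256.5 kWh
Runtime = 6 h/day × 30 days = 180 h
Power = 256.5 kWh ÷ 180 h = 1.425 kW = 1425 W

1425 W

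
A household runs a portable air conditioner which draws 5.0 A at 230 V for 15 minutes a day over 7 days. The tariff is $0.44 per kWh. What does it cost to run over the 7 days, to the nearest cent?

Power = 5.0 A × 230 V = 1150 W = 1.15 kW
Runtime = 15 min × 7 = 105 min = 1.75 h
Energy = 1.15 kW × 1.75 h = 2.0125 kWh
Cost = 2.0125 kWh × $0.44/kWh = $0.89

$0.89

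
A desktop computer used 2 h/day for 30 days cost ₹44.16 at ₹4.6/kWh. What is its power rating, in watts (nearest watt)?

Energy = ₹44.16 ÷ ₹4.6/kWh = 9.6 kWh
Runtime = 2 h/day × 30 days = 60 h
Power = 9.6 kWh ÷ 60 h = 0.16 kW = 160 W

160 W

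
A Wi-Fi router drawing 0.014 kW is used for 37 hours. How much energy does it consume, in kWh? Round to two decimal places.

Energy = 0.014 kW × 37 h = 0.518 kWh ≈ 0.52 kWh

0.52 kWh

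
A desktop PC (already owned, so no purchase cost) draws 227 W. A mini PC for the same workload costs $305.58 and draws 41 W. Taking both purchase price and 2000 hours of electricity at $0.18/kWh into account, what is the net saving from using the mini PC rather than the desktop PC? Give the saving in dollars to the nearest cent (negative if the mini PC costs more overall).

-$238.62

desktop PC: $0.00 + (227/1000) kW × 2000 h × $0.18 = $0.00 + $81.72 = $81.72
mini PC: $305.58 + (41/1000) kW × 2000 h × $0.18 = $305.58 + $14.76 = $320.34
Saving = $81.72 − $320.34 = −$238.62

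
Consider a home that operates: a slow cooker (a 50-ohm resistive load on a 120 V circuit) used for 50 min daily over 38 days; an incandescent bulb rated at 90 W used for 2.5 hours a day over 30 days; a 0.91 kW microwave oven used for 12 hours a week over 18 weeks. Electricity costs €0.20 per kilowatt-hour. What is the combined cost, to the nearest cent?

€42.49

slow cooker: Power = V²/R = 120²/50 = 288 W = 0.288 kW
slow cooker: Runtime = 50 min × 38 = 1900 min = 31.666666… h
slow cooker: 0.288 kW × 31.666666… h = 9.12 kWh
incandescent bulb: Runtime = 2.5 h/day × 30 days = 75 h
incandescent bulb: 0.09 kW × 75 h = 6.75 kWh
microwave oven: Runtime = 12 h/week × 18 weeks = 216 h
microwave oven: 0.91 kW × 216 h = 196.56 kWh
Total energy = 212.43 kWh
Cost = 212.43 × €0.20 = €42.49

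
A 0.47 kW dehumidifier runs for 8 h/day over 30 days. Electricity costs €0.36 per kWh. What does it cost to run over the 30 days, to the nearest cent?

Runtime = 8 h/day × 30 days = 240 h
Energy = 0.47 kW × 240 h = 112.8 kWh
Cost = 112.8 kWh × €0.36/kWh = €40.61

€40.61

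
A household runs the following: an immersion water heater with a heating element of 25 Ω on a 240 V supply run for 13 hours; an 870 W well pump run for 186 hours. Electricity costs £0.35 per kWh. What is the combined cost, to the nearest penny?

£67.12

immersion water heater: Power = V²/R = 240²/25 = 2304 W = 2.304 kW
immersion water heater: 2.304 kW × 13 h = 29.952 kWh
well pump: 0.87 kW × 186 h = 161.82 kWh
Total energy = 191.772 kWh
Cost = 191.772 × £0.35 = £67.12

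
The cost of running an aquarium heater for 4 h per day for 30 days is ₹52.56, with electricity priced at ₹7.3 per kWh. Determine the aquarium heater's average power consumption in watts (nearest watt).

60 W

Energy = ₹52.56 ÷ ₹7.3/kWh = 7.2 kWh
Runtime = 4 h/day × 30 days = 120 h
Power = 7.2 kWh ÷ 120 h = 0.06 kW = 60 W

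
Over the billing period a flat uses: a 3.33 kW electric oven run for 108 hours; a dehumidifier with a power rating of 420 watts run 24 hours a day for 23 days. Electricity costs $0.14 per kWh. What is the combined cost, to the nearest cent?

$82.81

electric oven: 3.33 kW × 108 h = 359.64 kWh
dehumidifier: Runtime = 24 h × 23 = 552 h
dehumidifier: 0.42 kW × 552 h = 231.84 kWh
Total energy = 591.48 kWh
Cost = 591.48 × $0.14 = $82.81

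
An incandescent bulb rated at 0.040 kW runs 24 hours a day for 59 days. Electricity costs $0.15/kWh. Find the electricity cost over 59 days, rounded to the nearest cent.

Runtime = 24 h × 59 = 1416 h
Energy = 0.04 kW × 1416 h = 56.64 kWh
Cost = 56.64 kWh × $0.15/kWh = $8.50

$8.50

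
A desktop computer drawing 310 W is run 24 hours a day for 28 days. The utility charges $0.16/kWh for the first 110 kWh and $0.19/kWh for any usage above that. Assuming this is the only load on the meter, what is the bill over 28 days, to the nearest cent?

Runtime = 24 h × 28 = 672 h
Energy = 0.31 kW × 672 h = 208.32 kWh
Tier 1 (0–110 kWh): 110 × $0.16 = $17.6
Above 110 kWh: 98.32 × $0.19 = $18.6808
Bill = $36.28

$36.28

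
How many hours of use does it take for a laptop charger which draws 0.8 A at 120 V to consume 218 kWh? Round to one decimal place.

Power = 0.8 A × 120 V = 96 W = 0.096 kW
Hours = 218 kWh ÷ 0.096 kW = 2270.8 h

2270.8 h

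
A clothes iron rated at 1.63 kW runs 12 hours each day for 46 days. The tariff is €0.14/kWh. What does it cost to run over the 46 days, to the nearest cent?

€125.97

Runtime = 12 h/day × 46 days = 552 h
Energy = 1.63 kW × 552 h = 899.76 kWh
Cost = 899.76 kWh × €0.14/kWh = €125.97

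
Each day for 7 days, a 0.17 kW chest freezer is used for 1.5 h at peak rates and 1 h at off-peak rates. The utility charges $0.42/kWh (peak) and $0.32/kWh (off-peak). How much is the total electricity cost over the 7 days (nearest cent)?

Peak energy = 0.17 kW × 1.5 h × 7 = 1.785 kWh
Off-peak energy = 0.17 kW × 1 h × 7 = 1.19 kWh
Cost = 1.785 × $0.42 + 1.19 × $0.32 = $0.7497 + $0.3808 = $1.13

$1.13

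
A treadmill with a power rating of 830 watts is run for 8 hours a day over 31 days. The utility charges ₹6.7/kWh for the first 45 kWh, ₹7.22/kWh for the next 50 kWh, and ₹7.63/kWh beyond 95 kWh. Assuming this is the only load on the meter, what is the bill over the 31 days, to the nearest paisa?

Runtime = 8 h/day × 31 days = 248 h
Energy = 0.83 kW × 248 h = 205.84 kWh
Tier 1 (0–45 kWh): 45 × ₹6.7 = ₹301.5
Tier 2 (45–95 kWh): 50 × ₹7.22 = ₹361
Above 95 kWh: 110.84 × ₹7.63 = ₹845.7092
Bill = ₹1508.21

₹1508.21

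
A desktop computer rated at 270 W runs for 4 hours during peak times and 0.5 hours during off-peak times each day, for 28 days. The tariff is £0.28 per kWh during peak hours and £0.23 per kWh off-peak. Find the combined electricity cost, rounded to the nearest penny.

£9.34

Peak energy = 0.27 kW × 4 h × 28 = 30.24 kWh
Off-peak energy = 0.27 kW × 0.5 h × 28 = 3.78 kWh
Cost = 30.24 × £0.28 + 3.78 × £0.23 = £8.4672 + £0.8694 = £9.34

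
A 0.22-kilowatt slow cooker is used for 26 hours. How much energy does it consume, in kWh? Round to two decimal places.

Energy = 0.22 kW × 26 h = 5.72 kWh

5.72 kWh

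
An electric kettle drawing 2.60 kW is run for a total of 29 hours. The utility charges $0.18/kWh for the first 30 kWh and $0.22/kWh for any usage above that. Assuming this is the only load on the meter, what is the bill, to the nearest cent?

$15.39

Energy = 2.6 kW × 29 h = 75.4 kWh
Tier 1 (0–30 kWh): 30 × $0.18 = $5.4
Above 30 kWh: 45.4 × $0.22 = $9.988
Bill = $15.39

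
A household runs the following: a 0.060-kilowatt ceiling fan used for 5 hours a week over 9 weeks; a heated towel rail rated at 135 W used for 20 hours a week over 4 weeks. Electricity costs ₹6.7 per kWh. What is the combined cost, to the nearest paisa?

₹90.45

ceiling fan: Runtime = 5 h/week × 9 weeks = 45 h
ceiling fan: 0.06 kW × 45 h = 2.7 kWh
heated towel rail: Runtime = 20 h/week × 4 weeks = 80 h
heated towel rail: 0.135 kW × 80 h = 10.8 kWh
Total energy = 13.5 kWh
Cost = 13.5 × ₹6.7 = ₹90.45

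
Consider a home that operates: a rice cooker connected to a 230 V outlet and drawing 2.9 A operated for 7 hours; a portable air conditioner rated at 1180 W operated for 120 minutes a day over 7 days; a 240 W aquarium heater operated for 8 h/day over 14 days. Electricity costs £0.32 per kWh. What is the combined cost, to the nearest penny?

£15.38

rice cooker: Power = 2.9 A × 230 V = 667 W = 0.667 kW
rice cooker: 0.667 kW × 7 h = 4.669 kWh
portable air conditioner: Runtime = 120 min × 7 = 840 min = 14 h
portable air conditioner: 1.18 kW × 14 h = 16.52 kWh
aquarium heater: Runtime = 8 h/day × 14 days = 112 h
aquarium heater: 0.24 kW × 112 h = 26.88 kWh
Total energy = 48.069 kWh
Cost = 48.069 × £0.32 = £15.38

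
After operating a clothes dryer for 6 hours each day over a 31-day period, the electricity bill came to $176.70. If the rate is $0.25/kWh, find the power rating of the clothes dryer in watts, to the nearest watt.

Energy = $176.70 ÷ $0.25/kWh = 706.8 kWh
Runtime = 6 h/day × 31 days = 186 h
Power = 706.8 kWh ÷ 186 h = 3.8 kW = 3800 W

3800 W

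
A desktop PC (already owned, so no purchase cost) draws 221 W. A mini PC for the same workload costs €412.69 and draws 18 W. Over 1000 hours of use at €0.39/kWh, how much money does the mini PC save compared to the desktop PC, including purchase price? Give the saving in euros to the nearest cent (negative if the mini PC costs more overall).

desktop PC: €0.00 + (221/1000) kW × 1000 h × €0.39 = €0.00 + €86.19 = €86.19
mini PC: €412.69 + (18/1000) kW × 1000 h × €0.39 = €412.69 + €7.02 = €419.71
Saving = €86.19 − €419.71 = −€333.52

-€333.52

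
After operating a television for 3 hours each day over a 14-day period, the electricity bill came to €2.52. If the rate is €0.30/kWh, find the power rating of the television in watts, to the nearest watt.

Energy = €2.52 ÷ €0.30/kWh = 8.4 kWh
Runtime = 3 h/day × 14 days = 42 h
Power = 8.4 kWh ÷ 42 h = 0.2 kW = 200 W

200 W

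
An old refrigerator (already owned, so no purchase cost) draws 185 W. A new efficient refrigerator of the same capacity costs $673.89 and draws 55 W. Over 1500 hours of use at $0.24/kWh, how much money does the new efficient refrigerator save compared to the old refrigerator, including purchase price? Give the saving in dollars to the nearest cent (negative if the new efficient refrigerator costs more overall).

old refrigerator: $0.00 + (185/1000) kW × 1500 h × $0.24 = $0.00 + $66.6 = $66.6
new efficient refrigerator: $673.89 + (55/1000) kW × 1500 h × $0.24 = $673.89 + $19.8 = $693.69
Saving = $66.6 − $693.69 = −$627.09

-$627.09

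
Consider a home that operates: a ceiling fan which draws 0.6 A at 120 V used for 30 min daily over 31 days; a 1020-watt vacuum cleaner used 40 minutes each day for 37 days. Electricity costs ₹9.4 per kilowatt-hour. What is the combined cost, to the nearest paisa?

ceiling fan: Power = 0.6 A × 120 V = 72 W = 0.072 kW
ceiling fan: Runtime = 30 min × 31 = 930 min = 15.5 h
ceiling fan: 0.072 kW × 15.5 h = 1.116 kWh
vacuum cleaner: Runtime = 40 min × 37 = 1480 min = 24.666666… h
vacuum cleaner: 1.02 kW × 24.666666… h = 25.16 kWh
Total energy = 26.276 kWh
Cost = 26.276 × ₹9.4 = ₹246.99

₹246.99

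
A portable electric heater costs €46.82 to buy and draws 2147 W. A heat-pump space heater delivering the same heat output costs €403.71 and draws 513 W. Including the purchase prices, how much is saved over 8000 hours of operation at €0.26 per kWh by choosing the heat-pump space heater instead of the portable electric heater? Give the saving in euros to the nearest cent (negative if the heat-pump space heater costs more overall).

€3041.83

portable electric heater: €46.82 + (2147/1000) kW × 8000 h × €0.26 = €46.82 + €4465.76 = €4512.58
heat-pump space heater: €403.71 + (513/1000) kW × 8000 h × €0.26 = €403.71 + €1067.04 = €1470.75
Saving = €4512.58 − €1470.75 = €3041.83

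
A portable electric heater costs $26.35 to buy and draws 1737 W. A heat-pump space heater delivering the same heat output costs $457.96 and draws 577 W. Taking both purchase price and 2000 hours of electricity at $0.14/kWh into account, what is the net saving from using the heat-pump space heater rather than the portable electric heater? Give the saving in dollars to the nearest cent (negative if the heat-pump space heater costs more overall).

-$106.81

portable electric heater: $26.35 + (1737/1000) kW × 2000 h × $0.14 = $26.35 + $486.36 = $512.71
heat-pump space heater: $457.96 + (577/1000) kW × 2000 h × $0.14 = $457.96 + $161.56 = $619.52
Saving = $512.71 − $619.52 = −$106.81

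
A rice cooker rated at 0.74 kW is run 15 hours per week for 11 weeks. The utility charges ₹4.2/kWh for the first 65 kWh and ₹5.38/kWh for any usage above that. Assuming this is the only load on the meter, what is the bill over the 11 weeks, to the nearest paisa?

Runtime = 15 h/week × 11 weeks = 165 h
Energy = 0.74 kW × 165 h = 122.1 kWh
Tier 1 (0–65 kWh): 65 × ₹4.2 = ₹273
Above 65 kWh: 57.1 × ₹5.38 = ₹307.198
Bill = ₹580.20

₹580.20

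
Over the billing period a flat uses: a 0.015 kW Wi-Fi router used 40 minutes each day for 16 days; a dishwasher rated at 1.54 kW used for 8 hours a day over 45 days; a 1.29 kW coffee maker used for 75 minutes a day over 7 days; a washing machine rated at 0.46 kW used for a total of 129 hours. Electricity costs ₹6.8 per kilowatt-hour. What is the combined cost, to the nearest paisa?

₹4251.28

Wi-Fi router: Runtime = 40 min × 16 = 640 min = 10.666666… h
Wi-Fi router: 0.015 kW × 10.666666… h = 0.16 kWh
dishwasher: Runtime = 8 h/day × 45 days = 360 h
dishwasher: 1.54 kW × 360 h = 554.4 kWh
coffee maker: Runtime = 75 min × 7 = 525 min = 8.75 h
coffee maker: 1.29 kW × 8.75 h = 11.2875 kWh
washing machine: 0.46 kW × 129 h = 59.34 kWh
Total energy = 625.1875 kWh
Cost = 625.1875 × ₹6.8 = ₹4251.28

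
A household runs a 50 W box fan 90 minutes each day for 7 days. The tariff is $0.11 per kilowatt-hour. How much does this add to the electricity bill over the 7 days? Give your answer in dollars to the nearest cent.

Runtime = 90 min × 7 = 630 min = 10.5 h
Energy = 0.05 kW × 10.5 h = 0.525 kWh
Cost = 0.525 kWh × $0.11/kWh = $0.06

$0.06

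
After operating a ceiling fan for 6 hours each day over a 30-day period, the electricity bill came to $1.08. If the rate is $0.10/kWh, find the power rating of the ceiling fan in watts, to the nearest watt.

60 W

Energy = $1.08 ÷ $0.10/kWh = 10.8 kWh
Runtime = 6 h/day × 30 days = 180 h
Power = 10.8 kWh ÷ 180 h = 0.06 kW = 60 W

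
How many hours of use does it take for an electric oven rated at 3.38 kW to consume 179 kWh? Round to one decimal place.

Hours = 179 kWh ÷ 3.38 kW = 53.0 h

53.0 h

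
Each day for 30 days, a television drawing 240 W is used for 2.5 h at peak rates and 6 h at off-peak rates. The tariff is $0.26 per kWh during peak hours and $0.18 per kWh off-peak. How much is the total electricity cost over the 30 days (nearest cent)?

Peak energy = 0.24 kW × 2.5 h × 30 = 18 kWh
Off-peak energy = 0.24 kW × 6 h × 30 = 43.2 kWh
Cost = 18 × $0.26 + 43.2 × $0.18 = $4.68 + $7.776 = $12.46

$12.46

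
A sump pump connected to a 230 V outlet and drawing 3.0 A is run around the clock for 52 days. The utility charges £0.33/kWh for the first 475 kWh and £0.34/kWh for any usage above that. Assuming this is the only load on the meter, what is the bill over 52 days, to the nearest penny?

£288.03

Power = 3.0 A × 230 V = 690 W = 0.69 kW
Runtime = 24 h × 52 = 1248 h
Energy = 0.69 kW × 1248 h = 861.12 kWh
Tier 1 (0–475 kWh): 475 × £0.33 = £156.75
Above 475 kWh: 386.12 × £0.34 = £131.2808
Bill = £288.03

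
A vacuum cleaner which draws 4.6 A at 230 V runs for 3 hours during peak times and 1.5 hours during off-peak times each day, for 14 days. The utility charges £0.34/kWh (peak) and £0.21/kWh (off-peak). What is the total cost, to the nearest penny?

£19.77

Power = 4.6 A × 230 V = 1058 W = 1.058 kW
Peak energy = 1.058 kW × 3 h × 14 = 44.436 kWh
Off-peak energy = 1.058 kW × 1.5 h × 14 = 22.218 kWh
Cost = 44.436 × £0.34 + 22.218 × £0.21 = £15.10824 + £4.66578 = £19.77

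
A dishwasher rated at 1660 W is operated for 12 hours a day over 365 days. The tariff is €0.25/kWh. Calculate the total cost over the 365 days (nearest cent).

€1817.70

Runtime = 12 h/day × 365 days = 4380 h
Energy = 1.66 kW × 4380 h = 7270.8 kWh
Cost = 7270.8 kWh × €0.25/kWh = €1817.70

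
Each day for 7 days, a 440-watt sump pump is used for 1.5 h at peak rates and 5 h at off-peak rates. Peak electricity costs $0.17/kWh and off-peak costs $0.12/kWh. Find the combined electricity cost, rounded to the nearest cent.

Peak energy = 0.44 kW × 1.5 h × 7 = 4.62 kWh
Off-peak energy = 0.44 kW × 5 h × 7 = 15.4 kWh
Cost = 4.62 × $0.17 + 15.4 × $0.12 = $0.7854 + $1.848 = $2.63

$2.63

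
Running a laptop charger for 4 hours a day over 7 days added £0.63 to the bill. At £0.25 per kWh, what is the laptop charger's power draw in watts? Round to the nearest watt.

90 W

Energy = £0.63 ÷ £0.25/kWh = 2.52 kWh
Runtime = 4 h/day × 7 days = 28 h
Power = 2.52 kWh ÷ 28 h = 0.09 kW = 90 W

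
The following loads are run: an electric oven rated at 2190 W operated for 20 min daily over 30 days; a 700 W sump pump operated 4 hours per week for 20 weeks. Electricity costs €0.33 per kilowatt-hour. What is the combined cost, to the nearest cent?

€25.71

electric oven: Runtime = 20 min × 30 = 600 min = 10 h
electric oven: 2.19 kW × 10 h = 21.9 kWh
sump pump: Runtime = 4 h/week × 20 weeks = 80 h
sump pump: 0.7 kW × 80 h = 56 kWh
Total energy = 77.9 kWh
Cost = 77.9 × €0.33 = €25.71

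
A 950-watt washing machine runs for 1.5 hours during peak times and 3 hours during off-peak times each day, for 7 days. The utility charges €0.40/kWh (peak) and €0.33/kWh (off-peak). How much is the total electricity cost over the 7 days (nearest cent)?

€10.57

Peak energy = 0.95 kW × 1.5 h × 7 = 9.975 kWh
Off-peak energy = 0.95 kW × 3 h × 7 = 19.95 kWh
Cost = 9.975 × €0.40 + 19.95 × €0.33 = €3.99 + €6.5835 = €10.57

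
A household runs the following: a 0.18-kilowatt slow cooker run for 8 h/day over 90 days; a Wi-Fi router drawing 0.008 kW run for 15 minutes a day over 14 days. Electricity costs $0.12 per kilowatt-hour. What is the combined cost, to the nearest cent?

slow cooker: Runtime = 8 h/day × 90 days = 720 h
slow cooker: 0.18 kW × 720 h = 129.6 kWh
Wi-Fi router: Runtime = 15 min × 14 = 210 min = 3.5 h
Wi-Fi router: 0.008 kW × 3.5 h = 0.028 kWh
Total energy = 129.628 kWh
Cost = 129.628 × $0.12 = $15.56

$15.56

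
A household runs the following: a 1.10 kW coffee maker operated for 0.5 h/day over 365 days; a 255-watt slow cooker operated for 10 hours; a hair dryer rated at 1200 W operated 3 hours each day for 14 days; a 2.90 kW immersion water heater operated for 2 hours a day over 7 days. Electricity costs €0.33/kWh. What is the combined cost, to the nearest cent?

coffee maker: Runtime = 0.5 h/day × 365 days = 182.5 h
coffee maker: 1.1 kW × 182.5 h = 200.75 kWh
slow cooker: 0.255 kW × 10 h = 2.55 kWh
hair dryer: Runtime = 3 h/day × 14 days = 42 h
hair dryer: 1.2 kW × 42 h = 50.4 kWh
immersion water heater: Runtime = 2 h/day × 7 days = 14 h
immersion water heater: 2.9 kW × 14 h = 40.6 kWh
Total energy = 294.3 kWh
Cost = 294.3 × €0.33 = €97.12

€97.12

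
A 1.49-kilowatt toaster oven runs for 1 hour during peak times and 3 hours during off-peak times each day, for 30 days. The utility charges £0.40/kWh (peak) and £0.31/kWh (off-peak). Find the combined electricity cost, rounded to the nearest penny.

Peak energy = 1.49 kW × 1 h × 30 = 44.7 kWh
Off-peak energy = 1.49 kW × 3 h × 30 = 134.1 kWh
Cost = 44.7 × £0.40 + 134.1 × £0.31 = £17.88 + £41.571 = £59.45

£59.45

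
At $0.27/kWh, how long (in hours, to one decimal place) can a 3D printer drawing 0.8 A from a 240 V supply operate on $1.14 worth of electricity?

Power = 0.8 A × 240 V = 192 W = 0.192 kW
Energy available = $1.14 ÷ $0.27/kWh = 4.2222 kWh
Hours = 4.2222 kWh ÷ 0.192 kW = 22.0 h

22.0 h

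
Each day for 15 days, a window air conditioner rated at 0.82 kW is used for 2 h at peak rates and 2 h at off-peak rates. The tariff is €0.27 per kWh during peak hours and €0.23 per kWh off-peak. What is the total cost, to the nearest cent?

Peak energy = 0.82 kW × 2 h × 15 = 24.6 kWh
Off-peak energy = 0.82 kW × 2 h × 15 = 24.6 kWh
Cost = 24.6 × €0.27 + 24.6 × €0.23 = €6.642 + €5.658 = €12.30

€12.30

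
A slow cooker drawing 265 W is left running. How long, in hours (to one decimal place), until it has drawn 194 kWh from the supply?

732.1 h

Hours = 194 kWh ÷ 0.265 kW = 732.1 h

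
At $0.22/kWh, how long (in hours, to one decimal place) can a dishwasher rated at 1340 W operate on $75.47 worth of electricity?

Energy available = $75.47 ÷ $0.22/kWh = 343.0455 kWh
Hours = 343.0455 kWh ÷ 1.34 kW = 256.0 h

256.0 h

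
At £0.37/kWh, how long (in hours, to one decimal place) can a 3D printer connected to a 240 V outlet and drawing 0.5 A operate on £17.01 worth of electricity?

Power = 0.5 A × 240 V = 120 W = 0.12 kW
Energy available = £17.01 ÷ £0.37/kWh = 45.973 kWh
Hours = 45.973 kWh ÷ 0.12 kW = 383.1 h

383.1 h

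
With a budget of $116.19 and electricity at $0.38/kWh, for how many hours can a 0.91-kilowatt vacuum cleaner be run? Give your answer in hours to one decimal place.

336.0 h

Energy available = $116.19 ÷ $0.38/kWh = 305.7632 kWh
Hours = 305.7632 kWh ÷ 0.91 kW = 336.0 h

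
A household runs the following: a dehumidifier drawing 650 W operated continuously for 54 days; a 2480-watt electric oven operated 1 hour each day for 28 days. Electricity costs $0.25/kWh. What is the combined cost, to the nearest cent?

dehumidifier: Runtime = 24 h × 54 = 1296 h
dehumidifier: 0.65 kW × 1296 h = 842.4 kWh
electric oven: Runtime = 1 h/day × 28 days = 28 h
electric oven: 2.48 kW × 28 h = 69.44 kWh
Total energy = 911.84 kWh
Cost = 911.84 × $0.25 = $227.96

$227.96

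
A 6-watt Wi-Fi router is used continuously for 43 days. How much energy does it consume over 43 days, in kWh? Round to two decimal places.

6.19 kWh

Runtime = 24 h × 43 = 1032 h
Energy = 0.006 kW × 1032 h = 6.192 kWh ≈ 6.19 kWh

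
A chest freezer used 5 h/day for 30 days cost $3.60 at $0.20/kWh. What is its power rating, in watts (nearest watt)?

Energy = $3.60 ÷ $0.20/kWh = 18 kWh
Runtime = 5 h/day × 30 days = 150 h
Power = 18 kWh ÷ 150 h = 0.12 kW = 120 W

120 W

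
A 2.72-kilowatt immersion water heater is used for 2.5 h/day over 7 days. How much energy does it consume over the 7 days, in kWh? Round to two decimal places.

47.60 kWh

Runtime = 2.5 h/day × 7 days = 17.5 h
Energy = 2.72 kW × 17.5 h = 47.6 kWh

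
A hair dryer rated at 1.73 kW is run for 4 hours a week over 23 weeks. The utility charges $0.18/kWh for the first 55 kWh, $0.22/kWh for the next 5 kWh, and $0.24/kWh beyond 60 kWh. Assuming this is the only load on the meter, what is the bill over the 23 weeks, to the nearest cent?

$34.80

Runtime = 4 h/week × 23 weeks = 92 h
Energy = 1.73 kW × 92 h = 159.16 kWh
Tier 1 (0–55 kWh): 55 × $0.18 = $9.9
Tier 2 (55–60 kWh): 5 × $0.22 = $1.1
Above 60 kWh: 99.16 × $0.24 = $23.7984
Bill = $34.80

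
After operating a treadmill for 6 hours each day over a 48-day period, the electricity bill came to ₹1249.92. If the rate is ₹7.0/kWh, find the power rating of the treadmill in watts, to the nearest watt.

Energy = ₹1249.92 ÷ ₹7.0/kWh = 178.56 kWh
Runtime = 6 h/day × 48 days = 288 h
Power = 178.56 kWh ÷ 288 h = 0.62 kW = 620 W

620 W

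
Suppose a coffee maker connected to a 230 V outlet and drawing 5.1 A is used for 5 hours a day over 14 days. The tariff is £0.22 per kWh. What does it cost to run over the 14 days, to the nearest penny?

£18.06

Power = 5.1 A × 230 V = 1173 W = 1.173 kW
Runtime = 5 h/day × 14 days = 70 h
Energy = 1.173 kW × 70 h = 82.11 kWh
Cost = 82.11 kWh × £0.22/kWh = £18.06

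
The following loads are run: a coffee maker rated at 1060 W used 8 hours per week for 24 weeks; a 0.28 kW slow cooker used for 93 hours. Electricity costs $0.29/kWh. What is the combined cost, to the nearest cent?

coffee maker: Runtime = 8 h/week × 24 weeks = 192 h
coffee maker: 1.06 kW × 192 h = 203.52 kWh
slow cooker: 0.28 kW × 93 h = 26.04 kWh
Total energy = 229.56 kWh
Cost = 229.56 × $0.29 = $66.57

$66.57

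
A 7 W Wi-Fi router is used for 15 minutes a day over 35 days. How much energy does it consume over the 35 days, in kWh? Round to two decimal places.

Runtime = 15 min × 35 = 525 min = 8.75 h
Energy = 0.007 kW × 8.75 h = 0.06125 kWh ≈ 0.06 kWh

0.06 kWh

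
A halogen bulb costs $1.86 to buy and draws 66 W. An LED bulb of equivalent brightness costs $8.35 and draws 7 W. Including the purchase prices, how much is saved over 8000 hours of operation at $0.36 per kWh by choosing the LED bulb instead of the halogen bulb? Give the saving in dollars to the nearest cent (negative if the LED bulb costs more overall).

halogen bulb: $1.86 + (66/1000) kW × 8000 h × $0.36 = $1.86 + $190.08 = $191.94
LED bulb: $8.35 + (7/1000) kW × 8000 h × $0.36 = $8.35 + $20.16 = $28.51
Saving = $191.94 − $28.51 = $163.43

$163.43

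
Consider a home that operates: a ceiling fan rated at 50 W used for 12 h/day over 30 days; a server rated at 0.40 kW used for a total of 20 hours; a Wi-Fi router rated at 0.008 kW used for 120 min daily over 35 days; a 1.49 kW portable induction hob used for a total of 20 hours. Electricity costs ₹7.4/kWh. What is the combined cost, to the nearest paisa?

ceiling fan: Runtime = 12 h/day × 30 days = 360 h
ceiling fan: 0.05 kW × 360 h = 18 kWh
server: 0.4 kW × 20 h = 8 kWh
Wi-Fi router: Runtime = 120 min × 35 = 4200 min = 70 h
Wi-Fi router: 0.008 kW × 70 h = 0.56 kWh
portable induction hob: 1.49 kW × 20 h = 29.8 kWh
Total energy = 56.36 kWh
Cost = 56.36 × ₹7.4 = ₹417.06

₹417.06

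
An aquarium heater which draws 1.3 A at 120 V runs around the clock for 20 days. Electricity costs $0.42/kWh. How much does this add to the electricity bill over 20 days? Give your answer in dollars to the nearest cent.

$31.45

Power = 1.3 A × 120 V = 156 W = 0.156 kW
Runtime = 24 h × 20 = 480 h
Energy = 0.156 kW × 480 h = 74.88 kWh
Cost = 74.88 kWh × $0.42/kWh = $31.45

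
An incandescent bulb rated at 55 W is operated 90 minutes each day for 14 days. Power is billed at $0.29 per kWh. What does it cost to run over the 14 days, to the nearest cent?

$0.33

Runtime = 90 min × 14 = 1260 min = 21 h
Energy = 0.055 kW × 21 h = 1.155 kWh
Cost = 1.155 kWh × $0.29/kWh = $0.33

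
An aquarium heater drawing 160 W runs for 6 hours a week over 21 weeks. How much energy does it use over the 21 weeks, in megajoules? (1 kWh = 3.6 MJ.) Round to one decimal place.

72.6 MJ

Runtime = 6 h/week × 21 weeks = 126 h
Energy = 0.16 kW × 126 h = 20.16 kWh
= 20.16 × 3.6 MJ = 72.6 MJ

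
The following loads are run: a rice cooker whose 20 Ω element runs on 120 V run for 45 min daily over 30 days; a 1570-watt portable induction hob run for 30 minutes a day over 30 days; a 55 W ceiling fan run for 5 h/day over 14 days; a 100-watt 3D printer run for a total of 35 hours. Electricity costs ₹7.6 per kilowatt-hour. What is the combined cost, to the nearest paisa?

rice cooker: Power = V²/R = 120²/20 = 720 W = 0.72 kW
rice cooker: Runtime = 45 min × 30 = 1350 min = 22.5 h
rice cooker: 0.72 kW × 22.5 h = 16.2 kWh
portable induction hob: Runtime = 30 min × 30 = 900 min = 15 h
portable induction hob: 1.57 kW × 15 h = 23.55 kWh
ceiling fan: Runtime = 5 h/day × 14 days = 70 h
ceiling fan: 0.055 kW × 70 h = 3.85 kWh
3D printer: 0.1 kW × 35 h = 3.5 kWh
Total energy = 47.1 kWh
Cost = 47.1 × ₹7.6 = ₹357.96

₹357.96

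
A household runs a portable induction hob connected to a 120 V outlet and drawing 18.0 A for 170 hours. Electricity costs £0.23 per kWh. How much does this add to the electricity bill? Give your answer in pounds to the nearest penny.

Power = 18.0 A × 120 V = 2160 W = 2.16 kW
Energy = 2.16 kW × 170 h = 367.2 kWh
Cost = 367.2 kWh × £0.23/kWh = £84.46

£84.46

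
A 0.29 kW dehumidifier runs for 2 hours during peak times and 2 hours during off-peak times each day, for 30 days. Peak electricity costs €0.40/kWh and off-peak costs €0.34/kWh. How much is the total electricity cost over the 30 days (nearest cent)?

€12.88

Peak energy = 0.29 kW × 2 h × 30 = 17.4 kWh
Off-peak energy = 0.29 kW × 2 h × 30 = 17.4 kWh
Cost = 17.4 × €0.40 + 17.4 × €0.34 = €6.96 + €5.916 = €12.88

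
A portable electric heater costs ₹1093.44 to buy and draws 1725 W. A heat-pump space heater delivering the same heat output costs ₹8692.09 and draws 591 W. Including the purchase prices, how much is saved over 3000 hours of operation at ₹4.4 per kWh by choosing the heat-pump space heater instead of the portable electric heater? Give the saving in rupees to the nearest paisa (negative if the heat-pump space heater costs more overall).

portable electric heater: ₹1093.44 + (1725/1000) kW × 3000 h × ₹4.4 = ₹1093.44 + ₹22770 = ₹23863.44
heat-pump space heater: ₹8692.09 + (591/1000) kW × 3000 h × ₹4.4 = ₹8692.09 + ₹7801.2 = ₹16493.29
Saving = ₹23863.44 − ₹16493.29 = ₹7370.15

₹7370.15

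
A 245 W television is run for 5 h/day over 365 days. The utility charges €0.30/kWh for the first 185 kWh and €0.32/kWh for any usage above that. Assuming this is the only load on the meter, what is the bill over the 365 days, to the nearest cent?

Runtime = 5 h/day × 365 days = 1825 h
Energy = 0.245 kW × 1825 h = 447.125 kWh
Tier 1 (0–185 kWh): 185 × €0.30 = €55.5
Above 185 kWh: 262.125 × €0.32 = €83.88
Bill = €139.38

€139.38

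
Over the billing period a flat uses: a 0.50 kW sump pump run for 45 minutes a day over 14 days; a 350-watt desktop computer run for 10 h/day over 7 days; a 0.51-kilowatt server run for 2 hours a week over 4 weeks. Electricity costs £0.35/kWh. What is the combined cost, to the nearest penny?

sump pump: Runtime = 45 min × 14 = 630 min = 10.5 h
sump pump: 0.5 kW × 10.5 h = 5.25 kWh
desktop computer: Runtime = 10 h/day × 7 days = 70 h
desktop computer: 0.35 kW × 70 h = 24.5 kWh
server: Runtime = 2 h/week × 4 weeks = 8 h
server: 0.51 kW × 8 h = 4.08 kWh
Total energy = 33.83 kWh
Cost = 33.83 × £0.35 = £11.84

£11.84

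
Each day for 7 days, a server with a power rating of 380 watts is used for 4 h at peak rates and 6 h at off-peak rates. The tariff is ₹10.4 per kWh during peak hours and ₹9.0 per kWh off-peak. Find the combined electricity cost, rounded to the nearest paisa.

Peak energy = 0.38 kW × 4 h × 7 = 10.64 kWh
Off-peak energy = 0.38 kW × 6 h × 7 = 15.96 kWh
Cost = 10.64 × ₹10.4 + 15.96 × ₹9.0 = ₹110.656 + ₹143.64 = ₹254.30

₹254.30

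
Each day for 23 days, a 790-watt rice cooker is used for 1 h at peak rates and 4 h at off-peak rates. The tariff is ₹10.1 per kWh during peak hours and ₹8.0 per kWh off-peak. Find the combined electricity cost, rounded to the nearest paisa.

₹764.96

Peak energy = 0.79 kW × 1 h × 23 = 18.17 kWh
Off-peak energy = 0.79 kW × 4 h × 23 = 72.68 kWh
Cost = 18.17 × ₹10.1 + 72.68 × ₹8.0 = ₹183.517 + ₹581.44 = ₹764.96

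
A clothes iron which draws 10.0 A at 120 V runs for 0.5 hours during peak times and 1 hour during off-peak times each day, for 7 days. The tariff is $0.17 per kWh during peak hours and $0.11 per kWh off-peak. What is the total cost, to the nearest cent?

Power = 10.0 A × 120 V = 1200 W = 1.2 kW
Peak energy = 1.2 kW × 0.5 h × 7 = 4.2 kWh
Off-peak energy = 1.2 kW × 1 h × 7 = 8.4 kWh
Cost = 4.2 × $0.17 + 8.4 × $0.11 = $0.714 + $0.924 = $1.64

$1.64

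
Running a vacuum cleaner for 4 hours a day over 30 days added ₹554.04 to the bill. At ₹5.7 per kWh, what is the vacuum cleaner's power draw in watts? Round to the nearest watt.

810 W

Energy = ₹554.04 ÷ ₹5.7/kWh = 97.2 kWh
Runtime = 4 h/day × 30 days = 120 h
Power = 97.2 kWh ÷ 120 h = 0.81 kW = 810 W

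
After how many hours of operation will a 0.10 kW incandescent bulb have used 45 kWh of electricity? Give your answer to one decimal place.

Hours = 45 kWh ÷ 0.1 kW = 450.0 h

450.0 h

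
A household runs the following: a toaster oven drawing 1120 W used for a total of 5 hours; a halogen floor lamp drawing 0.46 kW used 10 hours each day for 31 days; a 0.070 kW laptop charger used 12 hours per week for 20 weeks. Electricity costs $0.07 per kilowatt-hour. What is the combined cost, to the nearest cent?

toaster oven: 1.12 kW × 5 h = 5.6 kWh
halogen floor lamp: Runtime = 10 h/day × 31 days = 310 h
halogen floor lamp: 0.46 kW × 310 h = 142.6 kWh
laptop charger: Runtime = 12 h/week × 20 weeks = 240 h
laptop charger: 0.07 kW × 240 h = 16.8 kWh
Total energy = 165 kWh
Cost = 165 × $0.07 = $11.55

$11.55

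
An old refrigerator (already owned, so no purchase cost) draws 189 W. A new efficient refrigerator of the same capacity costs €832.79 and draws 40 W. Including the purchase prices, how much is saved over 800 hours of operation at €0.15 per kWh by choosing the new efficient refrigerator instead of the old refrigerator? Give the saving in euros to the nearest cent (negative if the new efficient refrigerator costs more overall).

old refrigerator: €0.00 + (189/1000) kW × 800 h × €0.15 = €0.00 + €22.68 = €22.68
new efficient refrigerator: €832.79 + (40/1000) kW × 800 h × €0.15 = €832.79 + €4.8 = €837.59
Saving = €22.68 − €837.59 = −€814.91

-€814.91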